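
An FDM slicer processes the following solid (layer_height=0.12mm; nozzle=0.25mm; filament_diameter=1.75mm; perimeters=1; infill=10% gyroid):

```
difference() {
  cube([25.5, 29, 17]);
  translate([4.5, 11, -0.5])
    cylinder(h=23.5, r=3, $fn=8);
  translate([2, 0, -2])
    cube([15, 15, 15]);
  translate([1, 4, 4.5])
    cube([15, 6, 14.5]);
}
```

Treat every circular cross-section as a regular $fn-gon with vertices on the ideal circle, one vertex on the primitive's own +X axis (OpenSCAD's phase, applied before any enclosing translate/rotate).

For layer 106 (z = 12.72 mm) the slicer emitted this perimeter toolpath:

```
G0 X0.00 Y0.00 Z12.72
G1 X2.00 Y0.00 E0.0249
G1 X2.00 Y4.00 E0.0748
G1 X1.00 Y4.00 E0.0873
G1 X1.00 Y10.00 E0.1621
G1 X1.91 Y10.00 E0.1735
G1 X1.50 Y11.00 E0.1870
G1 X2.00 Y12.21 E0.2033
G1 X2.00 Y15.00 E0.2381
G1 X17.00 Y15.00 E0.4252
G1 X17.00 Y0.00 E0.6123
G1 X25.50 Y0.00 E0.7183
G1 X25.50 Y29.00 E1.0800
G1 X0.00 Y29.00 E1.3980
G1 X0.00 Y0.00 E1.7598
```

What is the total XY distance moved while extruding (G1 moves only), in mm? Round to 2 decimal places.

Sum the Euclidean lengths of each G1 segment: total = 141.09 mm.

141.09 mm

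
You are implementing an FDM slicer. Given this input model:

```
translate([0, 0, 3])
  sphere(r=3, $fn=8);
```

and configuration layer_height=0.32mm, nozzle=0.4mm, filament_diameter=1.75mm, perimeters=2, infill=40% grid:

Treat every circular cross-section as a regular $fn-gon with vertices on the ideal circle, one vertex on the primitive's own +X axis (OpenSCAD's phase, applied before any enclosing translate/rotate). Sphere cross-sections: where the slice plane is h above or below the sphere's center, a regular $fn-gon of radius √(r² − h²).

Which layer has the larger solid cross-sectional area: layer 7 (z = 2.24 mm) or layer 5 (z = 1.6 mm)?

Layer 7 (z = 2.24): the r=3 sphere slices to a regular 8-gon of circumradius 2.902 (√(r²−h²) with h=0.76 from center) (area = (8/2)·2.902²·sin(360°/8) = 23.82 mm²). So its area = 23.82 mm². Layer 5 (z = 1.6): the r=3 sphere contributes a regular 8-gon of circumradius √(3²−1.4²) = 2.653 (area = (8/2)·2.653²·sin(360°/8) = 19.91 mm²). So its area = 19.91 mm². Layer 7 is larger (23.82 vs 19.91 mm²).

layer 7 (z = 2.24 mm)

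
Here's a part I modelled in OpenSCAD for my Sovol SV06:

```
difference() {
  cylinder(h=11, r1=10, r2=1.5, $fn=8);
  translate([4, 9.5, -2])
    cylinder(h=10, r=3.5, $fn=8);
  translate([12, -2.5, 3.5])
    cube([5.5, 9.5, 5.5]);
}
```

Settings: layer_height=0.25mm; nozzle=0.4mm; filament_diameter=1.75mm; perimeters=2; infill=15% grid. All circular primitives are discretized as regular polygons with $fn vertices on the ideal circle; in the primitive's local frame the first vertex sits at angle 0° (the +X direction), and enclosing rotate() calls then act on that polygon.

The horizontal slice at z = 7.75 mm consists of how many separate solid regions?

At z = 7.75 mm: the cone (r1=10→r2=1.5) has section circumradius 4.011 here — a regular 8-gon; the r=3.5 cylinder at (4, 9.5) contributes a regular 8-gon of circumradius 3.5; the cube at (12, -2.5) is present — its section is the full 5.5×9.5 rectangle; Subtracting the remaining from the first: starting from the cone, the r=3.5 cylinder at (4, 9.5) misses the remaining region (no effect); the 5.5×9.5 cube at (12, -2.5) misses the remaining region (no effect) — 1 connected region. The result has 1 disconnected region.

1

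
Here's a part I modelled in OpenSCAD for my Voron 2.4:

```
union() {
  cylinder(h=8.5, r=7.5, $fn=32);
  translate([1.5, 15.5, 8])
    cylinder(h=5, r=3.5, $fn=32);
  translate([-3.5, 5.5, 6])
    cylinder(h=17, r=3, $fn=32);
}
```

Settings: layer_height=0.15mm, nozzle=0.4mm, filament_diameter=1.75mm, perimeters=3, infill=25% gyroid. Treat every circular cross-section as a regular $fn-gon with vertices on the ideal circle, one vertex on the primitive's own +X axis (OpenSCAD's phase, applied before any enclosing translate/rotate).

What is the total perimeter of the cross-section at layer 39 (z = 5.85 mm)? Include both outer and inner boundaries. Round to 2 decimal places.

47.05 mm

At z = 5.85 mm: the cylinder: section is a regular 32-gon, circumradius r=7.5 (perimeter = 2·32·7.500·sin(180°/32) = 47.05 mm); the cylinder at (1.5, 15.5) does not reach this height (z outside [8, 13]); the cylinder at (-3.5, 5.5) does not reach this height (z outside [6, 23]); Merging all regions: only the r=7.5 cylinder is present, so the union is just that shape — boundary = 47.05 mm. Overall, the cross-section is a single solid region. Total boundary length (outer) = 47.05 mm.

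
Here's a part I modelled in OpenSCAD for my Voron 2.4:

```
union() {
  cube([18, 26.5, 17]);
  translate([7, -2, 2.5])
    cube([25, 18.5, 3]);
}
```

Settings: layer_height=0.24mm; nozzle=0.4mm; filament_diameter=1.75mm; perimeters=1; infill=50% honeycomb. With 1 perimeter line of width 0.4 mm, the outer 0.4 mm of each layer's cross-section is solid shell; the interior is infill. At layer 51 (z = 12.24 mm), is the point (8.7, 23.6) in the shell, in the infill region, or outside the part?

infill

At z = 12.24 mm: the cube (footprint 18×26.5) is included at this height; the cube at (7, -2) is absent (z outside [2.5, 5.5]); Taking the union: only the 18×26.5 cube is present, so the union is just that shape — 1 connected region. Overall, the cross-section is a single solid region. The nearest boundary edge runs (18.00, 26.50)→(0.00, 26.50); distance from the point to it = 2.90 mm. The point is inside the cross-section and 2.90 mm from the nearest boundary — more than the 0.4 mm shell width (1 × 0.4), so it's in the infill interior.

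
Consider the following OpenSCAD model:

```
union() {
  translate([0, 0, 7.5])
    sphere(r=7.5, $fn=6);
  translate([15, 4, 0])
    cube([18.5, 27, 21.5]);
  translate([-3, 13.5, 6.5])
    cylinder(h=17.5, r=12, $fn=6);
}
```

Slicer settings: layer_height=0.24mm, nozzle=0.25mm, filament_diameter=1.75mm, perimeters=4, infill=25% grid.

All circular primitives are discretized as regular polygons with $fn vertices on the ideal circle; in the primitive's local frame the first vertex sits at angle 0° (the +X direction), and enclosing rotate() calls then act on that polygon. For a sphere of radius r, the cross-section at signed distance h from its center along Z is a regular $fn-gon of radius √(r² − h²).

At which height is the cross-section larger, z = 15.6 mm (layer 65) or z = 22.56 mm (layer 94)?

layer 65 (z = 15.6 mm)

Layer 65 (z = 15.6): the sphere does not reach this height (|z−center|=8.100 > r=7.5); the 18.5×27 cube at (15, 4) contributes its full rectangle (area 499.50 mm²); the r=12 cylinder at (-3, 13.5) gives a regular 6-gon of circumradius 12 (constant along its height) (area = (6/2)·12.000²·sin(360°/6) = 374.12 mm²); Merging all regions: the 2 present regions are separate (no shared area or edge), so areas and boundary lengths simply add and each stays a separate island — area = 873.62 mm². So its area = 873.62 mm². Layer 94 (z = 22.56): the sphere is absent (|z−center|=15.060 > r=7.5); the cube at (15, 4) is not intersected at this z (z outside [0, 21.5]); the r=12 cylinder at (-3, 13.5) gives a regular 6-gon of circumradius 12 (constant along its height) (area = (6/2)·12.000²·sin(360°/6) = 374.12 mm²); Combining (union): only the r=12 cylinder at (-3, 13.5) is present, so the union is just that shape — area = 374.12 mm². So its area = 374.12 mm². Layer 65 is larger (873.62 vs 374.12 mm²).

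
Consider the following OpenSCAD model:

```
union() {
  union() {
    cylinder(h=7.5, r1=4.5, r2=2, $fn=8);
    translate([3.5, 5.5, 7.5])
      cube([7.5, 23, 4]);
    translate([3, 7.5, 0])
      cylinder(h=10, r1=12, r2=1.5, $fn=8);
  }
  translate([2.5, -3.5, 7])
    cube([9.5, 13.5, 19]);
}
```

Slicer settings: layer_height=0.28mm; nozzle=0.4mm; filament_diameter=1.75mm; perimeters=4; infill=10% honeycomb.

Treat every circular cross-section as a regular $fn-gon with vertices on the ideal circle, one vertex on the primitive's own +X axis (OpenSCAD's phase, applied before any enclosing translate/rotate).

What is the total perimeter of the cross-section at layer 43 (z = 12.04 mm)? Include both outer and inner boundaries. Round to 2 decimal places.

At z = 12.04 mm: the cone does not reach this height (z outside [0, 7.5]); the cube at (3.5, 5.5) does not reach this height (z outside [7.5, 11.5]); the cone at (3, 7.5) is absent (z outside [0, 10]); Taking the union: nothing is present at this height; the 9.5×13.5 cube at (2.5, -3.5) contributes its full rectangle (perimeter 46.00 mm); Merging all regions: only the 9.5×13.5 cube at (2.5, -3.5) is present, so the union is just that shape — boundary = 46.00 mm. Overall, the cross-section is a single solid region. Total boundary length (outer) = 46.00 mm.

46.00 mm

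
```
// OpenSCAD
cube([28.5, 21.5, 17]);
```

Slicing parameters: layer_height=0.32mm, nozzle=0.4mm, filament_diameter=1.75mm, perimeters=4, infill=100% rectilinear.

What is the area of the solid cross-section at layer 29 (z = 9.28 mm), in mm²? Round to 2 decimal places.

At z = 9.28 mm: the cube (footprint 28.5×21.5) is included at this height (area 612.75 mm²). Overall, the cross-section is a single solid region. Net area = 612.75 mm².

612.75 mm²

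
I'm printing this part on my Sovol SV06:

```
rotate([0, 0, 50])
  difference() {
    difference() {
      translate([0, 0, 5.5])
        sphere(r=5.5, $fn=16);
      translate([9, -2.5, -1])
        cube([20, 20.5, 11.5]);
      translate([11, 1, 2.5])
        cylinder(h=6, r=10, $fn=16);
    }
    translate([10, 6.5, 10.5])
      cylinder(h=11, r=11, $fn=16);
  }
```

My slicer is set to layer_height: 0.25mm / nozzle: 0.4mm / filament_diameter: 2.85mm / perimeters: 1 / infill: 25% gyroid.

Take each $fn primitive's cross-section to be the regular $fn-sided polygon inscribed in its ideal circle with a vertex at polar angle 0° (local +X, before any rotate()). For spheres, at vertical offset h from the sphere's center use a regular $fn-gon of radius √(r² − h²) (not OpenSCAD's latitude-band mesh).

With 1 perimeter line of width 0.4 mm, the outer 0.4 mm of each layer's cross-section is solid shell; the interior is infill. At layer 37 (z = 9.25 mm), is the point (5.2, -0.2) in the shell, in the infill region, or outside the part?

outside

At z = 9.25 mm: the r=5.5 sphere slices to a regular 16-gon of circumradius 4.023 (√(r²−h²) with h=3.75 from center); the cube at (9, -2.5) (footprint 20×20.5) is included at this height; the cylinder at (11, 1) does not reach this height (z outside [2.5, 8.5]); Taking the first minus the rest: starting from the r=5.5 sphere, the 20×20.5 cube at (9, -2.5) misses the remaining region (no effect) — 1 connected region; the cylinder at (10, 6.5) does not reach this height (z outside [10.5, 21.5]); Subtracting the remaining from the first: none of the subtracted shapes is present at this height, so the result so far is unchanged — 1 connected region; (whole slice rotated 50° about Z — lengths, areas and connectivity unchanged). Overall, the cross-section is a single solid region. Undo the 50° rotation: the query point maps to (3.189, -4.112) in the un-rotated model frame. The nearest boundary edge runs (2.84, -2.84)→(1.54, -3.72); distance from the point to it = 1.24 mm. The point is not inside any of the regions above, so it lies outside the cross-section (1.24 mm from the nearest boundary).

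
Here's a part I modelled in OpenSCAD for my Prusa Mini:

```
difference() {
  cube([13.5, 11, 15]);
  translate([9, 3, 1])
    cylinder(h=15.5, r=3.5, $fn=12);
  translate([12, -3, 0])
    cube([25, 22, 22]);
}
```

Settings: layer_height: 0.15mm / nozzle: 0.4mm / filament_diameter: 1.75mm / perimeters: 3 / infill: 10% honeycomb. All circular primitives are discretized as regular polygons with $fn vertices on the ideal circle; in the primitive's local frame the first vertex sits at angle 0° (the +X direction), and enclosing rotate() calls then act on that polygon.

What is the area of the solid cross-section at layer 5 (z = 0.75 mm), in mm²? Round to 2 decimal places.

132.00 mm²

At z = 0.75 mm: the cube is present — its section is the full 13.5×11 rectangle (area 148.50 mm²); the cylinder at (9, 3) is not intersected at this z (z outside [1, 16.5]); the 25×22 cube at (12, -3) contributes its full rectangle (area 550.00 mm²); Subtracting the remaining from the first: starting from the 13.5×11 cube (148.50 mm²), the 25×22 cube at (12, -3) partially overlaps it — only the 16.50 mm² overlap (of its 550.00 mm²) is removed, clipping the outline — area = 132.00 mm². Overall, the cross-section is a single solid region. Net area = 132.00 mm².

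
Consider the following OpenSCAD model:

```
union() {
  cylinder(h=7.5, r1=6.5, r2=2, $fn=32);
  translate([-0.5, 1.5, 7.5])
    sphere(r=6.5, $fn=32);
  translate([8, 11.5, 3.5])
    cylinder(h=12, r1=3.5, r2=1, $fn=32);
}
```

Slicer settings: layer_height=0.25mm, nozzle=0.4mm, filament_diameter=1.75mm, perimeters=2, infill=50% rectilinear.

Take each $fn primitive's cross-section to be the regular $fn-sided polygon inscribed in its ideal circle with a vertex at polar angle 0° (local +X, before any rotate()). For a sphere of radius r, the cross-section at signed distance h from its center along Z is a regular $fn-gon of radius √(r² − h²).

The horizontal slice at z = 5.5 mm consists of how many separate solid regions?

At z = 5.5 mm: the cone (r1=6.5→r2=2) has section circumradius 3.200 here — a regular 32-gon; the sphere at (-0.5, 1.5): section is a regular 32-gon, circumradius = √(r²−h²) = √(6.5²−2²) = 6.185; the cone at (8, 11.5) (r1=3.5→r2=1) has section circumradius 3.083 here — a regular 32-gon; Combining (union): the regions partially overlap (shared area 31.96 mm²), so overlapping operands fuse into one piece — 2 connected regions. The result has 2 disconnected regions.

2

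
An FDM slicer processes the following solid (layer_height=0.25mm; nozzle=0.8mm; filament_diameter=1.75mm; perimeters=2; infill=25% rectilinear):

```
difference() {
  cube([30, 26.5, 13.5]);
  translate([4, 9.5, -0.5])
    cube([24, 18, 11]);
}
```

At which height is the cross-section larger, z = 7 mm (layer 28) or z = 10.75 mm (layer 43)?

Layer 28 (z = 7): the cube is present — its section is the full 30×26.5 rectangle (area 795.00 mm²); the cube at (4, 9.5) (footprint 24×18) is included at this height (area 432.00 mm²); Subtracting the remaining from the first: starting from the 30×26.5 cube (795.00 mm²), the 24×18 cube at (4, 9.5) partially overlaps it — only the 408.00 mm² overlap (of its 432.00 mm²) is removed, clipping the outline — area = 387.00 mm². So its area = 387.00 mm². Layer 43 (z = 10.75): the 30×26.5 cube contributes its full rectangle (area 795.00 mm²); the cube at (4, 9.5) does not reach this height (z outside [-0.5, 10.5]); After the difference (first − rest): none of the subtracted shapes is present at this height, so the 30×26.5 cube is unchanged — area = 795.00 mm². So its area = 795.00 mm². Layer 43 is larger (795.00 vs 387.00 mm²).

layer 43 (z = 10.75 mm)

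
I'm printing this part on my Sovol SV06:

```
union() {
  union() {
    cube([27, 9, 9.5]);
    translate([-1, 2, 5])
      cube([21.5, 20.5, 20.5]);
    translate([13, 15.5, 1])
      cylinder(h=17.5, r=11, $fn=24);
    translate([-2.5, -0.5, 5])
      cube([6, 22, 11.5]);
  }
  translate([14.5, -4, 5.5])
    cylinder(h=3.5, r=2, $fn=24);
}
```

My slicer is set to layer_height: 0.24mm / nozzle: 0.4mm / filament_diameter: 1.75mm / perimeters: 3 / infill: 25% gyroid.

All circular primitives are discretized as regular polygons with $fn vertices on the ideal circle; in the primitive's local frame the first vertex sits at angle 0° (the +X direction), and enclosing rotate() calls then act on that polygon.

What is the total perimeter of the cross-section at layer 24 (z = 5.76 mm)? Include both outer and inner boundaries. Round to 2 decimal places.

120.72 mm

At z = 5.76 mm: the cube is present — its section is the full 27×9 rectangle (perimeter 72.00 mm); the cube at (-1, 2) (footprint 21.5×20.5) is included at this height (perimeter 84.00 mm); the r=11 cylinder at (13, 15.5) gives a regular 24-gon of circumradius 11 (constant along its height) (perimeter = 2·24·11.000·sin(180°/24) = 68.92 mm); the cube at (-2.5, -0.5) is present — its section is the full 6×22 rectangle (perimeter 56.00 mm); Combining (union): the regions partially overlap (shared area 531.69 mm²), so the edge portions inside another operand are dropped and the merged outline is re-measured after clipping — boundary = 108.19 mm; the r=2 cylinder at (14.5, -4) gives a regular 24-gon of circumradius 2 (constant along its height) (perimeter = 2·24·2.000·sin(180°/24) = 12.53 mm); Taking the union: the 2 present regions are separate (no shared area or edge), so areas and boundary lengths simply add and each stays a separate island — boundary = 120.72 mm. Overall, the cross-section has 2 separate islands. Total boundary length (outer) = 120.72 mm.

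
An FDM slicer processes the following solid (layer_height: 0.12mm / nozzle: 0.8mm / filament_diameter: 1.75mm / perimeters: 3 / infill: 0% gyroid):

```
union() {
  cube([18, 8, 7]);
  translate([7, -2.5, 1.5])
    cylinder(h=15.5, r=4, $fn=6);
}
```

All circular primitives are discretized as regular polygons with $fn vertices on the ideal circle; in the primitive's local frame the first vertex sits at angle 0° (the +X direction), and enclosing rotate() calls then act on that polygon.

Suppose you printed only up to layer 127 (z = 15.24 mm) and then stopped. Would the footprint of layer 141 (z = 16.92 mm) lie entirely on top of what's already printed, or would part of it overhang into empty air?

entirely on top

Compare the two slices. At z = 15.24: the cube does not reach this height (z outside [0, 7]); the r=4 cylinder at (7, -2.5) gives a regular 6-gon of circumradius 4 (constant along its height) (area = (6/2)·4.000²·sin(360°/6) = 41.57 mm²); Combining (union): only the r=4 cylinder at (7, -2.5) is present, so the union is just that shape — area = 41.57 mm². At z = 16.92: the cube does not reach this height (z outside [0, 7]); the r=4 cylinder at (7, -2.5) gives a regular 6-gon of circumradius 4 (constant along its height) (area = (6/2)·4.000²·sin(360°/6) = 41.57 mm²); Merging all regions: only the r=4 cylinder at (7, -2.5) is present, so the union is just that shape — area = 41.57 mm². Checking containment: the cross-section at z = 16.92 is a subset of the cross-section at z = 15.24.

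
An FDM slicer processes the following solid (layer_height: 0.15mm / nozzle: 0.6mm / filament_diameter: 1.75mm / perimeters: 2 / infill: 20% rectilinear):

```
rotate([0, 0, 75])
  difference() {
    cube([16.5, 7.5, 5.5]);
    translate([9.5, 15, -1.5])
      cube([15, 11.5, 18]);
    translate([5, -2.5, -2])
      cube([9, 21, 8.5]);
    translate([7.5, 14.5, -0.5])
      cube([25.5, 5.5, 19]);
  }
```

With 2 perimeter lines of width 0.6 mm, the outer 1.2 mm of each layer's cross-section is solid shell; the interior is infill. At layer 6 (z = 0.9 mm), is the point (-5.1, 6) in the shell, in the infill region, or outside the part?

At z = 0.9 mm: the 16.5×7.5 cube contributes its full rectangle; the cube at (9.5, 15) (footprint 15×11.5) is included at this height; the cube at (5, -2.5) is present — its section is the full 9×21 rectangle; the cube at (7.5, 14.5) is present — its section is the full 25.5×5.5 rectangle; After the difference (first − rest): starting from the 16.5×7.5 cube, the 15×11.5 cube at (9.5, 15) misses the remaining region (no effect); the 9×21 cube at (5, -2.5) partially overlaps it — only the 67.50 mm² overlap (of its 189.00 mm²) is removed, clipping the outline; the 25.5×5.5 cube at (7.5, 14.5) misses the remaining region (no effect) — 2 connected regions; (rotated 75° about Z; rotation is an isometry so areas/perimeters/island counts are preserved). Overall, the cross-section has 2 separate islands. Undo the 75° rotation: the query point maps to (4.476, 6.479) in the un-rotated model frame. The nearest boundary edge runs (5.00, 7.50)→(5.00, 0.00); distance from the point to it = 0.52 mm. (Shell/infill is judged within the island containing the point — the largest one.) The point is inside the cross-section, 0.52 mm from the nearest boundary — within the 1.2 mm shell band (2 × 0.6).

shell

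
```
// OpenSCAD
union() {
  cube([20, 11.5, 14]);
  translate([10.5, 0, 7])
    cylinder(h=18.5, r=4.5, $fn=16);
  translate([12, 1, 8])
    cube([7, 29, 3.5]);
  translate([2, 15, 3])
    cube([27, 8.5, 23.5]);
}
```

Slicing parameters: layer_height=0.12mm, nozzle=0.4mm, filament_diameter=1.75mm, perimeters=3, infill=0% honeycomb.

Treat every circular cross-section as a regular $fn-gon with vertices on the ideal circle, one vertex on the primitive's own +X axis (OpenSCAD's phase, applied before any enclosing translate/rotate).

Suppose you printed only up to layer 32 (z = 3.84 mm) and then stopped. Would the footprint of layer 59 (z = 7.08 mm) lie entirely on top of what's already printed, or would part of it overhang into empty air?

Compare the two slices. At z = 3.84: the cube (footprint 20×11.5) is included at this height (area 230.00 mm²); the cylinder at (10.5, 0) is absent (z outside [7, 25.5]); the cube at (12, 1) is not intersected at this z (z outside [8, 11.5]); the cube at (2, 15) is present — its section is the full 27×8.5 rectangle (area 229.50 mm²); Combining (union): the 2 present regions are separate (no shared area or edge), so areas and boundary lengths simply add and each stays a separate island — area = 459.50 mm². At z = 7.08: the cube (footprint 20×11.5) is included at this height (area 230.00 mm²); the r=4.5 cylinder at (10.5, 0) gives a regular 16-gon of circumradius 4.5 (constant along its height) (area = (16/2)·4.500²·sin(360°/16) = 61.99 mm²); the cube at (12, 1) does not reach this height (z outside [8, 11.5]); the 27×8.5 cube at (2, 15) contributes its full rectangle (area 229.50 mm²); Taking the union: the regions partially overlap — summed areas 521.49 mm² minus the doubly-counted overlap 31.00 mm² gives 490.50 mm² — area = 490.50 mm². Checking containment: at z = 7.08 the cross-section extends beyond the z = 3.84 cross-section by about 31.00 mm².

part overhangs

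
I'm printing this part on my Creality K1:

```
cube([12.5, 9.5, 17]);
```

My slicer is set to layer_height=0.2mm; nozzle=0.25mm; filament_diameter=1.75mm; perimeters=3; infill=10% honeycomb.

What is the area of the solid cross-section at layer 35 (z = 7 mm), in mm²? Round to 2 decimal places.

118.75 mm²

At z = 7 mm: the cube (footprint 12.5×9.5) is included at this height (area 118.75 mm²). Overall, the cross-section is a single solid region. Net area = 118.75 mm².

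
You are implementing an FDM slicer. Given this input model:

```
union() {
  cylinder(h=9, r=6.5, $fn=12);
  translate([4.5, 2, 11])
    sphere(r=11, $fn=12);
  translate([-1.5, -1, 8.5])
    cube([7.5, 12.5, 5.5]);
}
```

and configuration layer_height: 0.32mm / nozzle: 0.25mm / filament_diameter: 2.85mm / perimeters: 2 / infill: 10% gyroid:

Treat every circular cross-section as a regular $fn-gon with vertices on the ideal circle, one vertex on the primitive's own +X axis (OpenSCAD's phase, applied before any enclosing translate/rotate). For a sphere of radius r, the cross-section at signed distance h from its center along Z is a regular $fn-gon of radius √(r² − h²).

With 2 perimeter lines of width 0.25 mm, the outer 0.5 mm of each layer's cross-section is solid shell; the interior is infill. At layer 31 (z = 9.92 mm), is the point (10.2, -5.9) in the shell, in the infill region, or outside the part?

infill

At z = 9.92 mm: the cylinder does not reach this height (z outside [0, 9]); the r=11 sphere at (4.5, 2) slices to a regular 12-gon of circumradius 10.947 (√(r²−h²) with h=1.08 from center); the 7.5×12.5 cube at (-1.5, -1) contributes its full rectangle; Combining (union): the regions partially overlap (shared area 93.60 mm²), so overlapping operands fuse into one piece — 1 connected region. Overall, the cross-section is a single solid region. The nearest boundary edge runs (13.98, -3.47)→(9.97, -7.48); distance from the point to it = 0.96 mm. The point is inside the cross-section and 0.96 mm from the nearest boundary — more than the 0.5 mm shell width (2 × 0.25), so it's in the infill interior.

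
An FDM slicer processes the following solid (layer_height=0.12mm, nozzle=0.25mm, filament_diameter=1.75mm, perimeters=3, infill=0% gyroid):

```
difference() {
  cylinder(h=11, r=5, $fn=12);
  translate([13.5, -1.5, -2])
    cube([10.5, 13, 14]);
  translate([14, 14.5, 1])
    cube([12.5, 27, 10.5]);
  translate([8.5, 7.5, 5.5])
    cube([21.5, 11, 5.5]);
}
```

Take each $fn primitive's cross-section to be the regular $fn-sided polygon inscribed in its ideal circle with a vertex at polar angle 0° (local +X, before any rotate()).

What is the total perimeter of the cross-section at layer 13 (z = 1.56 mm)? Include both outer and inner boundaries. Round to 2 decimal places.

At z = 1.56 mm: the r=5 cylinder contributes a regular 12-gon of circumradius 5 (perimeter = 2·12·5.000·sin(180°/12) = 31.06 mm); the cube at (13.5, -1.5) (footprint 10.5×13) is included at this height (perimeter 47.00 mm); the cube at (14, 14.5) is present — its section is the full 12.5×27 rectangle (perimeter 79.00 mm); the cube at (8.5, 7.5) is not intersected at this z (z outside [5.5, 11]); After the difference (first − rest): starting from the r=5 cylinder, the 10.5×13 cube at (13.5, -1.5) misses the remaining region (no effect); the 12.5×27 cube at (14, 14.5) misses the remaining region (no effect) — boundary = 31.06 mm. Overall, the cross-section is a single solid region. Total boundary length (outer) = 31.06 mm.

31.06 mm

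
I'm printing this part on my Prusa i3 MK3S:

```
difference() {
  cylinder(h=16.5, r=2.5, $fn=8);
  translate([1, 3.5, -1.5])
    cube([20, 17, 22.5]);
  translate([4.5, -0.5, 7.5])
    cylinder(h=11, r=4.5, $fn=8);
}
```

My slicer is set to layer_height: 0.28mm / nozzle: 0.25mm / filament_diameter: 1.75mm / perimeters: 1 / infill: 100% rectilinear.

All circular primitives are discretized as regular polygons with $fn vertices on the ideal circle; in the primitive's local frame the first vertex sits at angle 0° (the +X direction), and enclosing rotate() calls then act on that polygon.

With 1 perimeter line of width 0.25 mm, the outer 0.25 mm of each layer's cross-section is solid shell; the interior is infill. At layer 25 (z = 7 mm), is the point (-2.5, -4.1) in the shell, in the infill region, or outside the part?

At z = 7 mm: the r=2.5 cylinder contributes a regular 8-gon of circumradius 2.5; the 20×17 cube at (1, 3.5) contributes its full rectangle; the cylinder at (4.5, -0.5) is not intersected at this z (z outside [7.5, 18.5]); Taking the first minus the rest: starting from the r=2.5 cylinder, the 20×17 cube at (1, 3.5) misses the remaining region (no effect) — 1 connected region. Overall, the cross-section is a single solid region. The nearest boundary edge runs (-0.00, -2.50)→(-1.77, -1.77); distance from the point to it = 2.43 mm. The point is not inside any of the regions above, so it lies outside the cross-section (2.43 mm from the nearest boundary).

outside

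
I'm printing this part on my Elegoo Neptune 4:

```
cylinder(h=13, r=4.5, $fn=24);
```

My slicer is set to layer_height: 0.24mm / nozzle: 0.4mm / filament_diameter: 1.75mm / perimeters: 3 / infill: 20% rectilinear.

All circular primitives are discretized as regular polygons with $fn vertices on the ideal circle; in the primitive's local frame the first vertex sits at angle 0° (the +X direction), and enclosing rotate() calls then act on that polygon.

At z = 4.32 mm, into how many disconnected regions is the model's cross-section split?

1

At z = 4.32 mm: the cylinder: section is a regular 24-gon, circumradius r=4.5. The result has 1 disconnected region.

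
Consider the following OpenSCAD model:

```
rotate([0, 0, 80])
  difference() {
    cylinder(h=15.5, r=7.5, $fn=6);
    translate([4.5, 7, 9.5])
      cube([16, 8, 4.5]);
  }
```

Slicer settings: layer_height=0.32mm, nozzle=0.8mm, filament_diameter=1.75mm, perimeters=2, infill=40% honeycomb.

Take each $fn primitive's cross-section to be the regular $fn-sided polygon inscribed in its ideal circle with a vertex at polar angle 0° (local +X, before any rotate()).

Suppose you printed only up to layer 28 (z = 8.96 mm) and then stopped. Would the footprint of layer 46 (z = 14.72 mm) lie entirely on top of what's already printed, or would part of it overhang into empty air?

entirely on top

Compare the two slices. At z = 8.96: the cylinder: section is a regular 6-gon, circumradius r=7.5 (area = (6/2)·7.500²·sin(360°/6) = 146.14 mm²); the cube at (4.5, 7) is not intersected at this z (z outside [9.5, 14]); After the difference (first − rest): none of the subtracted shapes is present at this height, so the r=7.5 cylinder is unchanged — area = 146.14 mm²; (whole slice rotated 80° about Z — lengths, areas and connectivity unchanged). At z = 14.72: the cylinder: section is a regular 6-gon, circumradius r=7.5 (area = (6/2)·7.500²·sin(360°/6) = 146.14 mm²); the cube at (4.5, 7) does not reach this height (z outside [9.5, 14]); Taking the first minus the rest: none of the subtracted shapes is present at this height, so the r=7.5 cylinder is unchanged — area = 146.14 mm²; (whole slice rotated 80° about Z — lengths, areas and connectivity unchanged). Checking containment: the cross-section at z = 14.72 is a subset of the cross-section at z = 8.96.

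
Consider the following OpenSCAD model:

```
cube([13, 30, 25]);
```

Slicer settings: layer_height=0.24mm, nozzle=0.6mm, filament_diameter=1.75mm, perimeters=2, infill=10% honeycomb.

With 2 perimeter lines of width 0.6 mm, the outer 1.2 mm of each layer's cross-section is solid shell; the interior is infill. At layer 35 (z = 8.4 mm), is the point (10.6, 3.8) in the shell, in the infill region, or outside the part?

infill

At z = 8.4 mm: the cube (footprint 13×30) is included at this height. Overall, the cross-section is a single solid region. The nearest boundary edge runs (13.00, 0.00)→(13.00, 30.00); distance from the point to it = 2.40 mm. The point is inside the cross-section and 2.40 mm from the nearest boundary — more than the 1.2 mm shell width (2 × 0.6), so it's in the infill interior.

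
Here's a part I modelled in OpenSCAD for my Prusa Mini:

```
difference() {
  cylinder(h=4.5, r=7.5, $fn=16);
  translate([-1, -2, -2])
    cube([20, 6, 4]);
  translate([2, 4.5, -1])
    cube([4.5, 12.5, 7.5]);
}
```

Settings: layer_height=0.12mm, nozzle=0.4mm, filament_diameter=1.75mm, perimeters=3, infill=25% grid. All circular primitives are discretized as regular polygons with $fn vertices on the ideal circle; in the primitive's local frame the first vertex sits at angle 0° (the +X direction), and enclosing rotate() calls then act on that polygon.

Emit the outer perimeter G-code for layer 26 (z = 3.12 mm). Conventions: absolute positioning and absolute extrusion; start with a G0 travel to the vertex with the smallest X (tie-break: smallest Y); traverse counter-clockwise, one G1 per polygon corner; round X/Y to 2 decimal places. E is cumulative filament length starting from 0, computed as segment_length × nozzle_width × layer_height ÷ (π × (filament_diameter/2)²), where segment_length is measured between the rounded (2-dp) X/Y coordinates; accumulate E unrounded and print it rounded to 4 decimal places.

At z = 3.12 mm: the r=7.5 cylinder gives a regular 16-gon of circumradius 7.5 (constant along its height); the cube at (-1, -2) is absent (z outside [-2, 2]); the 4.5×12.5 cube at (2, 4.5) contributes its full rectangle; Taking the first minus the rest: starting from the r=7.5 cylinder, the 4.5×12.5 cube at (2, 4.5) partially overlaps it — only the 6.34 mm² overlap (of its 56.25 mm²) is removed, clipping the outline — 1 connected region. The outline is a single polygon with 17 vertices. Extrusion per mm of travel: 0.4 × 0.12 / (π × 0.875²) = 0.019956. Accumulating E over each segment gives final E = 0.9675.

G0 X-7.50 Y0.00 Z3.12
G1 X-6.93 Y-2.87 E0.0584
G1 X-5.30 Y-5.30 E0.1168
G1 X-2.87 Y-6.93 E0.1752
G1 X0.00 Y-7.50 E0.2336
G1 X2.87 Y-6.93 E0.2920
G1 X5.30 Y-5.30 E0.3504
G1 X6.93 Y-2.87 E0.4087
G1 X7.50 Y0.00 E0.4671
G1 X6.93 Y2.87 E0.5255
G1 X5.84 Y4.50 E0.5647
G1 X2.00 Y4.50 E0.6413
G1 X2.00 Y7.10 E0.6932
G1 X0.00 Y7.50 E0.7339
G1 X-2.87 Y6.93 E0.7923
G1 X-5.30 Y5.30 E0.8507
G1 X-6.93 Y2.87 E0.9091
G1 X-7.50 Y0.00 E0.9675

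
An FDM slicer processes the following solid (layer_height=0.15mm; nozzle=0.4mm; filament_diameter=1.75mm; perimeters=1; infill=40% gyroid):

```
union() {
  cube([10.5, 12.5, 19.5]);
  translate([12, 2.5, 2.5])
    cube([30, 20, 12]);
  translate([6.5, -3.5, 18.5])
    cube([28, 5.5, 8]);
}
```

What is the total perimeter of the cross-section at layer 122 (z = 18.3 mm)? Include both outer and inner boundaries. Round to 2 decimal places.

At z = 18.3 mm: the 10.5×12.5 cube contributes its full rectangle (perimeter 46.00 mm); the cube at (12, 2.5) does not reach this height (z outside [2.5, 14.5]); the cube at (6.5, -3.5) is absent (z outside [18.5, 26.5]); Merging all regions: only the 10.5×12.5 cube is present, so the union is just that shape — boundary = 46.00 mm. Overall, the cross-section is a single solid region. Total boundary length (outer) = 46.00 mm.

46.00 mm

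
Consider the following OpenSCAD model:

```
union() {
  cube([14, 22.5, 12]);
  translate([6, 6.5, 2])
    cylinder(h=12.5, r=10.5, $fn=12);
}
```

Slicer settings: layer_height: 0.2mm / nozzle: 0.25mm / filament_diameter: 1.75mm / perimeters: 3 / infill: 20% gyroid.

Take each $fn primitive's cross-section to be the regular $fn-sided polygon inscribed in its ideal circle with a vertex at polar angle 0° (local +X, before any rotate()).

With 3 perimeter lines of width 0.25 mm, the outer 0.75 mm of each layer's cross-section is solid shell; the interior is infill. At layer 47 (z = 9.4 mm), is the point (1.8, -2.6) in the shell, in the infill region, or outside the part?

At z = 9.4 mm: the cube (footprint 14×22.5) is included at this height; the cylinder at (6, 6.5): section is a regular 12-gon, circumradius r=10.5; Merging all regions: the regions partially overlap (shared area 221.62 mm²), so overlapping operands fuse into one piece — 1 connected region. Overall, the cross-section is a single solid region. The nearest boundary edge runs (6.00, -4.00)→(0.75, -2.59); distance from the point to it = 0.27 mm. The point is inside the cross-section, 0.27 mm from the nearest boundary — within the 0.75 mm shell band (3 × 0.25).

shell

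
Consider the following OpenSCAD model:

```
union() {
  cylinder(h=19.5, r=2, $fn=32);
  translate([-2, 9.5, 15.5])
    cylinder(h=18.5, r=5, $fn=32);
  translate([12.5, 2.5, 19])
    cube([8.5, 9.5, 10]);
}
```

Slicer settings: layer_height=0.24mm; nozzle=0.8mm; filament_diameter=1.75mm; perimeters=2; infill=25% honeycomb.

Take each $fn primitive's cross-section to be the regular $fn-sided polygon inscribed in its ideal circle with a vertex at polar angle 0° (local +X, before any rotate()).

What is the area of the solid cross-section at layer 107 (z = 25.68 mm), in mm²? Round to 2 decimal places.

158.79 mm²

At z = 25.68 mm: the cylinder is absent (z outside [0, 19.5]); the r=5 cylinder at (-2, 9.5) contributes a regular 32-gon of circumradius 5 (area = (32/2)·5.000²·sin(360°/32) = 78.04 mm²); the cube at (12.5, 2.5) is present — its section is the full 8.5×9.5 rectangle (area 80.75 mm²); Merging all regions: the 2 present regions are separate (no shared area or edge), so areas and boundary lengths simply add and each stays a separate island — area = 158.79 mm². Overall, the cross-section has 2 separate islands. Net area = 158.79 mm².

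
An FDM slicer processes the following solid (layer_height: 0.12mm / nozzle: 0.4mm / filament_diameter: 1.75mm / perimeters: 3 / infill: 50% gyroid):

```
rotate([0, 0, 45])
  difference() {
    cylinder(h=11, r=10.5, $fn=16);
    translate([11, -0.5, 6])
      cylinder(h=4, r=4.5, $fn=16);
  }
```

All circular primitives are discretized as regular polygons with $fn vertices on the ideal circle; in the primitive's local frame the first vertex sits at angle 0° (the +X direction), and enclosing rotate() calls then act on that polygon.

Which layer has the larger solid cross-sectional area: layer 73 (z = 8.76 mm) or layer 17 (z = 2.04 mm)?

Layer 73 (z = 8.76): the r=10.5 cylinder gives a regular 16-gon of circumradius 10.5 (constant along its height) (area = (16/2)·10.500²·sin(360°/16) = 337.53 mm²); the cylinder at (11, -0.5): section is a regular 16-gon, circumradius r=4.5 (area = (16/2)·4.500²·sin(360°/16) = 61.99 mm²); Taking the first minus the rest: starting from the r=10.5 cylinder (337.53 mm²), the r=4.5 cylinder at (11, -0.5) partially overlaps it — only the 22.69 mm² overlap (of its 61.99 mm²) is removed, clipping the outline — area = 314.84 mm²; (whole slice rotated 45° about Z — lengths, areas and connectivity unchanged). So its area = 314.84 mm². Layer 17 (z = 2.04): the r=10.5 cylinder gives a regular 16-gon of circumradius 10.5 (constant along its height) (area = (16/2)·10.500²·sin(360°/16) = 337.53 mm²); the cylinder at (11, -0.5) is absent (z outside [6, 10]); After the difference (first − rest): none of the subtracted shapes is present at this height, so the r=10.5 cylinder is unchanged — area = 337.53 mm²; (whole slice rotated 45° about Z — lengths, areas and connectivity unchanged). So its area = 337.53 mm². Layer 17 is larger (337.53 vs 314.84 mm²).

layer 17 (z = 2.04 mm)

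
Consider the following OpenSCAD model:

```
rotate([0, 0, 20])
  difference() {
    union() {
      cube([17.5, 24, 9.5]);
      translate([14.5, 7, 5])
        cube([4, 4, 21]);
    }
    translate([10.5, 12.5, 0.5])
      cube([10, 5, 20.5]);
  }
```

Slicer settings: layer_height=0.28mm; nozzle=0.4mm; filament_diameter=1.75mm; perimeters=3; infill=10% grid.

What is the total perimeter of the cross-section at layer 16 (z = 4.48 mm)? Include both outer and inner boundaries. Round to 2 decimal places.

At z = 4.48 mm: the 17.5×24 cube contributes its full rectangle (perimeter 83.00 mm); the cube at (14.5, 7) is not intersected at this z (z outside [5, 26]); Combining (union): only the 17.5×24 cube is present, so the union is just that shape — boundary = 83.00 mm; the 10×5 cube at (10.5, 12.5) contributes its full rectangle (perimeter 30.00 mm); Taking the first minus the rest: starting from that combined region, the 10×5 cube at (10.5, 12.5) partially overlaps it — only the 35.00 mm² overlap (of its 50.00 mm²) is removed, clipping the outline — boundary = 97.00 mm; (rotated 20° about Z; rotation is an isometry so areas/perimeters/island counts are preserved). Overall, the cross-section is a single solid region. Total boundary length (outer) = 97.00 mm.

97.00 mm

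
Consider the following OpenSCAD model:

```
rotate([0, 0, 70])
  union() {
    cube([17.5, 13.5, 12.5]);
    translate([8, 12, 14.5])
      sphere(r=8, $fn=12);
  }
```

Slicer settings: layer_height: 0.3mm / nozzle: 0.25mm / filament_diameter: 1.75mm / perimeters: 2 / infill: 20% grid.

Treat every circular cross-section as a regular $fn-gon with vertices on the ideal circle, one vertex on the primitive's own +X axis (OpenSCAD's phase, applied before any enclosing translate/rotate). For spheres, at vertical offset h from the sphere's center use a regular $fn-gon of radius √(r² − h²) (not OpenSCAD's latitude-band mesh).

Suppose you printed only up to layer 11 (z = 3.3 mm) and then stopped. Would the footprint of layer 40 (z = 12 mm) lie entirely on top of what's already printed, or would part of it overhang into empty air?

part overhangs

Compare the two slices. At z = 3.3: the cube (footprint 17.5×13.5) is included at this height (area 236.25 mm²); the sphere at (8, 12) does not reach this height (|z−center|=11.200 > r=8); Combining (union): only the 17.5×13.5 cube is present, so the union is just that shape — area = 236.25 mm²; (whole slice rotated 70° about Z — lengths, areas and connectivity unchanged). At z = 12: the cube (footprint 17.5×13.5) is included at this height (area 236.25 mm²); the sphere at (8, 12): section is a regular 12-gon, circumradius = √(r²−h²) = √(8²−2.5²) = 7.599 (area = (12/2)·7.599²·sin(360°/12) = 173.25 mm²); Combining (union): the regions partially overlap — summed areas 409.50 mm² minus the doubly-counted overlap 108.82 mm² gives 300.68 mm² — area = 300.68 mm²; (whole slice rotated 70° about Z — lengths, areas and connectivity unchanged). Checking containment: at z = 12 the cross-section extends beyond the z = 3.3 cross-section by about 64.43 mm².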